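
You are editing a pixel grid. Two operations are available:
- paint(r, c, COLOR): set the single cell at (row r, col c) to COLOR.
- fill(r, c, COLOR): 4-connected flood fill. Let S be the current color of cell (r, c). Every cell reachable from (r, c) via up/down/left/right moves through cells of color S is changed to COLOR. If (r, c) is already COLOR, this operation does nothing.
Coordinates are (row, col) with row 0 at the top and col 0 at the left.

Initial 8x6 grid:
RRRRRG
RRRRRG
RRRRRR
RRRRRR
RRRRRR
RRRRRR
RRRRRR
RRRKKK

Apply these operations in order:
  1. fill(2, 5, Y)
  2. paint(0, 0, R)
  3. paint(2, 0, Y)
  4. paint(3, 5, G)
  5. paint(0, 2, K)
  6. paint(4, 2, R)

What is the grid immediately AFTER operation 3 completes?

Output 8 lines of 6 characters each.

Answer: RYYYYG
YYYYYG
YYYYYY
YYYYYY
YYYYYY
YYYYYY
YYYYYY
YYYKKK

Derivation:
After op 1 fill(2,5,Y) [43 cells changed]:
YYYYYG
YYYYYG
YYYYYY
YYYYYY
YYYYYY
YYYYYY
YYYYYY
YYYKKK
After op 2 paint(0,0,R):
RYYYYG
YYYYYG
YYYYYY
YYYYYY
YYYYYY
YYYYYY
YYYYYY
YYYKKK
After op 3 paint(2,0,Y):
RYYYYG
YYYYYG
YYYYYY
YYYYYY
YYYYYY
YYYYYY
YYYYYY
YYYKKK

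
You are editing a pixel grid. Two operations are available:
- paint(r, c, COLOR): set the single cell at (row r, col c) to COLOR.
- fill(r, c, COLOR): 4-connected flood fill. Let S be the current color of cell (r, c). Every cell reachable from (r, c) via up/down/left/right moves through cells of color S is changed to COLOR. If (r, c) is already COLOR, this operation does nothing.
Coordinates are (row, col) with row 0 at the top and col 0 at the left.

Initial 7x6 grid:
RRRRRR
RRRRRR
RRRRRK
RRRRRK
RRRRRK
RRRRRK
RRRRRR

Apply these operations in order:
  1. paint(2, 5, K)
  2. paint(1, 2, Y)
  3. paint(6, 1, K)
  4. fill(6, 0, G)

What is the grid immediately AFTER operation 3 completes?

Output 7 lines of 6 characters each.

After op 1 paint(2,5,K):
RRRRRR
RRRRRR
RRRRRK
RRRRRK
RRRRRK
RRRRRK
RRRRRR
After op 2 paint(1,2,Y):
RRRRRR
RRYRRR
RRRRRK
RRRRRK
RRRRRK
RRRRRK
RRRRRR
After op 3 paint(6,1,K):
RRRRRR
RRYRRR
RRRRRK
RRRRRK
RRRRRK
RRRRRK
RKRRRR

Answer: RRRRRR
RRYRRR
RRRRRK
RRRRRK
RRRRRK
RRRRRK
RKRRRR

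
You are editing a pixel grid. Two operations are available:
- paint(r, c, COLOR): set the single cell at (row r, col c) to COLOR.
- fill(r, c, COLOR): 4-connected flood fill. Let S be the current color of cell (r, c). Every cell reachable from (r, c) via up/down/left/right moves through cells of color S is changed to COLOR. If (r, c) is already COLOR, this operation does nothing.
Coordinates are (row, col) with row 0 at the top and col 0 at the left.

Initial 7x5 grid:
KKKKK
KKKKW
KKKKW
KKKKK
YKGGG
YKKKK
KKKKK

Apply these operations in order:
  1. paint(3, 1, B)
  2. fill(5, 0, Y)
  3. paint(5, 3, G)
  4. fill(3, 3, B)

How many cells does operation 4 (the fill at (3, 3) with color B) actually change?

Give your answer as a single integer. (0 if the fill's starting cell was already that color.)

Answer: 17

Derivation:
After op 1 paint(3,1,B):
KKKKK
KKKKW
KKKKW
KBKKK
YKGGG
YKKKK
KKKKK
After op 2 fill(5,0,Y) [0 cells changed]:
KKKKK
KKKKW
KKKKW
KBKKK
YKGGG
YKKKK
KKKKK
After op 3 paint(5,3,G):
KKKKK
KKKKW
KKKKW
KBKKK
YKGGG
YKKGK
KKKKK
After op 4 fill(3,3,B) [17 cells changed]:
BBBBB
BBBBW
BBBBW
BBBBB
YKGGG
YKKGK
KKKKK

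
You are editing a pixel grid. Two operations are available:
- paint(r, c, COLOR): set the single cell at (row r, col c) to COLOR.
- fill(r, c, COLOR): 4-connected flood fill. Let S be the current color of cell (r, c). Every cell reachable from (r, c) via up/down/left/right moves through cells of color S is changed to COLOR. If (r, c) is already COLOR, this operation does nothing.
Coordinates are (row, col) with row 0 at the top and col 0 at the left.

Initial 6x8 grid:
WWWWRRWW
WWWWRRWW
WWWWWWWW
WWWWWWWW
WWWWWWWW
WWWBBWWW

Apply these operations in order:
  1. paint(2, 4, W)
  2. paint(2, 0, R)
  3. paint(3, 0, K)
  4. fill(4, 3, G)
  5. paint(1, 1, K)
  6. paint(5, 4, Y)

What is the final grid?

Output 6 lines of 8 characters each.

Answer: GGGGRRGG
GKGGRRGG
RGGGGGGG
KGGGGGGG
GGGGGGGG
GGGBYGGG

Derivation:
After op 1 paint(2,4,W):
WWWWRRWW
WWWWRRWW
WWWWWWWW
WWWWWWWW
WWWWWWWW
WWWBBWWW
After op 2 paint(2,0,R):
WWWWRRWW
WWWWRRWW
RWWWWWWW
WWWWWWWW
WWWWWWWW
WWWBBWWW
After op 3 paint(3,0,K):
WWWWRRWW
WWWWRRWW
RWWWWWWW
KWWWWWWW
WWWWWWWW
WWWBBWWW
After op 4 fill(4,3,G) [40 cells changed]:
GGGGRRGG
GGGGRRGG
RGGGGGGG
KGGGGGGG
GGGGGGGG
GGGBBGGG
After op 5 paint(1,1,K):
GGGGRRGG
GKGGRRGG
RGGGGGGG
KGGGGGGG
GGGGGGGG
GGGBBGGG
After op 6 paint(5,4,Y):
GGGGRRGG
GKGGRRGG
RGGGGGGG
KGGGGGGG
GGGGGGGG
GGGBYGGG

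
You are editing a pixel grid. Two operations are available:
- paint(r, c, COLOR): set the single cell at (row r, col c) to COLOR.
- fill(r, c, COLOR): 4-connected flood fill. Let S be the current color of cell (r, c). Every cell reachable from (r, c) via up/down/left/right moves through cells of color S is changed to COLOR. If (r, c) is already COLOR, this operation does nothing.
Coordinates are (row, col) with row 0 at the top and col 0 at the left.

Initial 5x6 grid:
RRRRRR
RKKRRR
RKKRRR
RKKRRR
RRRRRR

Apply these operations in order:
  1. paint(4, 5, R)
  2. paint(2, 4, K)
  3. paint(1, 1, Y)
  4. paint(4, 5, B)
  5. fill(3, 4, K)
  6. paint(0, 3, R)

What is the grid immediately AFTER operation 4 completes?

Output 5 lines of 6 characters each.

After op 1 paint(4,5,R):
RRRRRR
RKKRRR
RKKRRR
RKKRRR
RRRRRR
After op 2 paint(2,4,K):
RRRRRR
RKKRRR
RKKRKR
RKKRRR
RRRRRR
After op 3 paint(1,1,Y):
RRRRRR
RYKRRR
RKKRKR
RKKRRR
RRRRRR
After op 4 paint(4,5,B):
RRRRRR
RYKRRR
RKKRKR
RKKRRR
RRRRRB

Answer: RRRRRR
RYKRRR
RKKRKR
RKKRRR
RRRRRB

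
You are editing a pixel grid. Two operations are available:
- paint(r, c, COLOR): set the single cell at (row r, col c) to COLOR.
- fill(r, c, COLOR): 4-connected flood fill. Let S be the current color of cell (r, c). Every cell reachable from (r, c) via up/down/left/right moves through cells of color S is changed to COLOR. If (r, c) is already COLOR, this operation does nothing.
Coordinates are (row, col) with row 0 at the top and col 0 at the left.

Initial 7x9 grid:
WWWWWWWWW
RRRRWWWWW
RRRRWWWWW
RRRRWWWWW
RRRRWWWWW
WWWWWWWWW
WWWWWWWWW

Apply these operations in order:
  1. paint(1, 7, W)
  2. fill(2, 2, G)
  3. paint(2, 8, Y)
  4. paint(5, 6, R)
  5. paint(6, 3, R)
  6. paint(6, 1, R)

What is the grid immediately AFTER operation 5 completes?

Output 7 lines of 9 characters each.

After op 1 paint(1,7,W):
WWWWWWWWW
RRRRWWWWW
RRRRWWWWW
RRRRWWWWW
RRRRWWWWW
WWWWWWWWW
WWWWWWWWW
After op 2 fill(2,2,G) [16 cells changed]:
WWWWWWWWW
GGGGWWWWW
GGGGWWWWW
GGGGWWWWW
GGGGWWWWW
WWWWWWWWW
WWWWWWWWW
After op 3 paint(2,8,Y):
WWWWWWWWW
GGGGWWWWW
GGGGWWWWY
GGGGWWWWW
GGGGWWWWW
WWWWWWWWW
WWWWWWWWW
After op 4 paint(5,6,R):
WWWWWWWWW
GGGGWWWWW
GGGGWWWWY
GGGGWWWWW
GGGGWWWWW
WWWWWWRWW
WWWWWWWWW
After op 5 paint(6,3,R):
WWWWWWWWW
GGGGWWWWW
GGGGWWWWY
GGGGWWWWW
GGGGWWWWW
WWWWWWRWW
WWWRWWWWW

Answer: WWWWWWWWW
GGGGWWWWW
GGGGWWWWY
GGGGWWWWW
GGGGWWWWW
WWWWWWRWW
WWWRWWWWW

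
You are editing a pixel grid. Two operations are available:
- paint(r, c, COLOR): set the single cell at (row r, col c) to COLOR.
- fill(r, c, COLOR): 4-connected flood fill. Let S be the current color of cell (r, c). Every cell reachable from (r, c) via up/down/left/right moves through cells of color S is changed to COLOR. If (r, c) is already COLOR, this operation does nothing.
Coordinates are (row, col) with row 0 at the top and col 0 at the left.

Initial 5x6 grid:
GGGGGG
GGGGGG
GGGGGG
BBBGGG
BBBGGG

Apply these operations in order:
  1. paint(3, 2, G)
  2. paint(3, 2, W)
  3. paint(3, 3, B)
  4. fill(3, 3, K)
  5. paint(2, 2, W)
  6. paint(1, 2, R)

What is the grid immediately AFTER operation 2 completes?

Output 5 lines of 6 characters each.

Answer: GGGGGG
GGGGGG
GGGGGG
BBWGGG
BBBGGG

Derivation:
After op 1 paint(3,2,G):
GGGGGG
GGGGGG
GGGGGG
BBGGGG
BBBGGG
After op 2 paint(3,2,W):
GGGGGG
GGGGGG
GGGGGG
BBWGGG
BBBGGG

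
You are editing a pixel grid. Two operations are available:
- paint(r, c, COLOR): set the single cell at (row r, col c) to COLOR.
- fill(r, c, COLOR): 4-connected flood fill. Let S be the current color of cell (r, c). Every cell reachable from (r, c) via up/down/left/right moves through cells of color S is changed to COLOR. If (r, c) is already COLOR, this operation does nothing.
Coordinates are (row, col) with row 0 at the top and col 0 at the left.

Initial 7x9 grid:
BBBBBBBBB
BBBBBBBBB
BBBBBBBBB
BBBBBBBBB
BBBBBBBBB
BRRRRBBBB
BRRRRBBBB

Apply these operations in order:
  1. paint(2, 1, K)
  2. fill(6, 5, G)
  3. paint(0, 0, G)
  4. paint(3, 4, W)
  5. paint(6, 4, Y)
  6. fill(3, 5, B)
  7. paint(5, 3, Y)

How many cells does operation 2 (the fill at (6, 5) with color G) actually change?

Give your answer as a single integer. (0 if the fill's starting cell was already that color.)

Answer: 54

Derivation:
After op 1 paint(2,1,K):
BBBBBBBBB
BBBBBBBBB
BKBBBBBBB
BBBBBBBBB
BBBBBBBBB
BRRRRBBBB
BRRRRBBBB
After op 2 fill(6,5,G) [54 cells changed]:
GGGGGGGGG
GGGGGGGGG
GKGGGGGGG
GGGGGGGGG
GGGGGGGGG
GRRRRGGGG
GRRRRGGGG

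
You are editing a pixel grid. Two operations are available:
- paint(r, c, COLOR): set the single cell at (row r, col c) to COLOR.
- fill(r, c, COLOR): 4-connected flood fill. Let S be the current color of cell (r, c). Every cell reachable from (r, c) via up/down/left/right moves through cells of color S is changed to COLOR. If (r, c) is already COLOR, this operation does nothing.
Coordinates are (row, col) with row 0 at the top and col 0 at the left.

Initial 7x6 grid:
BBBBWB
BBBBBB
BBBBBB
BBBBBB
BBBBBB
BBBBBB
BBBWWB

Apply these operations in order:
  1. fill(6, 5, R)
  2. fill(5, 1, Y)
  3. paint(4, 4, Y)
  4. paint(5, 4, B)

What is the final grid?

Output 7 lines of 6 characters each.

Answer: YYYYWY
YYYYYY
YYYYYY
YYYYYY
YYYYYY
YYYYBY
YYYWWY

Derivation:
After op 1 fill(6,5,R) [39 cells changed]:
RRRRWR
RRRRRR
RRRRRR
RRRRRR
RRRRRR
RRRRRR
RRRWWR
After op 2 fill(5,1,Y) [39 cells changed]:
YYYYWY
YYYYYY
YYYYYY
YYYYYY
YYYYYY
YYYYYY
YYYWWY
After op 3 paint(4,4,Y):
YYYYWY
YYYYYY
YYYYYY
YYYYYY
YYYYYY
YYYYYY
YYYWWY
After op 4 paint(5,4,B):
YYYYWY
YYYYYY
YYYYYY
YYYYYY
YYYYYY
YYYYBY
YYYWWY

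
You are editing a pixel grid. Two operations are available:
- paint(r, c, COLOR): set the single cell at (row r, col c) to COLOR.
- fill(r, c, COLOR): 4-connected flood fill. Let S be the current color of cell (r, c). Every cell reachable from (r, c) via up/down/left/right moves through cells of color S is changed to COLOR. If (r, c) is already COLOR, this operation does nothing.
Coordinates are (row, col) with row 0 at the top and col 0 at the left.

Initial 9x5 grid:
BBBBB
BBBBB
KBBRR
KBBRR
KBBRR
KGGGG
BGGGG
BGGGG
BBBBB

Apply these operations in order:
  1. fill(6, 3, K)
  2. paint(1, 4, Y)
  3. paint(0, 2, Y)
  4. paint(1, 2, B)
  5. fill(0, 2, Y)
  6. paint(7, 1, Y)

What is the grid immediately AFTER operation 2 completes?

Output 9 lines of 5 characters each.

Answer: BBBBB
BBBBY
KBBRR
KBBRR
KBBRR
KKKKK
BKKKK
BKKKK
BBBBB

Derivation:
After op 1 fill(6,3,K) [12 cells changed]:
BBBBB
BBBBB
KBBRR
KBBRR
KBBRR
KKKKK
BKKKK
BKKKK
BBBBB
After op 2 paint(1,4,Y):
BBBBB
BBBBY
KBBRR
KBBRR
KBBRR
KKKKK
BKKKK
BKKKK
BBBBB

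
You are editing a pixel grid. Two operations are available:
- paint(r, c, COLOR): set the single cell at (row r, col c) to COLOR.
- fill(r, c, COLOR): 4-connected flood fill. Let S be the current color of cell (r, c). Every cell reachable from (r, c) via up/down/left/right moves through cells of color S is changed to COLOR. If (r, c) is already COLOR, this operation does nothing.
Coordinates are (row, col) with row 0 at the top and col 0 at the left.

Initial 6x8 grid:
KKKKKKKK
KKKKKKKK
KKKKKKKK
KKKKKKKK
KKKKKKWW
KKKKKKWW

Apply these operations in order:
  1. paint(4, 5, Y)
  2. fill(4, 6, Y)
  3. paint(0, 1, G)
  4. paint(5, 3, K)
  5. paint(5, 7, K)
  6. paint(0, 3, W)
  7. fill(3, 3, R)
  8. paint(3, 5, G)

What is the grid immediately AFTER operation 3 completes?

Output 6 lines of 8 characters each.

After op 1 paint(4,5,Y):
KKKKKKKK
KKKKKKKK
KKKKKKKK
KKKKKKKK
KKKKKYWW
KKKKKKWW
After op 2 fill(4,6,Y) [4 cells changed]:
KKKKKKKK
KKKKKKKK
KKKKKKKK
KKKKKKKK
KKKKKYYY
KKKKKKYY
After op 3 paint(0,1,G):
KGKKKKKK
KKKKKKKK
KKKKKKKK
KKKKKKKK
KKKKKYYY
KKKKKKYY

Answer: KGKKKKKK
KKKKKKKK
KKKKKKKK
KKKKKKKK
KKKKKYYY
KKKKKKYY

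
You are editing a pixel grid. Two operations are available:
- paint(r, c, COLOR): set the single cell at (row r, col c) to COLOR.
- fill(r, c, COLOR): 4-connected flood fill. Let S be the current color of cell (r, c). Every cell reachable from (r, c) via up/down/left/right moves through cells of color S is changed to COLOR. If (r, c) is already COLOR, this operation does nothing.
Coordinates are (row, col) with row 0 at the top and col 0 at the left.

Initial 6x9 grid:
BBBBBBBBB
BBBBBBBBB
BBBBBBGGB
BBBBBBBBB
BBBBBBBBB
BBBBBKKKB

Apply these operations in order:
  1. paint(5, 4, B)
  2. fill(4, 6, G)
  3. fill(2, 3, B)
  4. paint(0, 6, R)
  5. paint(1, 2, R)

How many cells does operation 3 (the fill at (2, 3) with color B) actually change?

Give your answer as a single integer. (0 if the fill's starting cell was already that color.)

Answer: 51

Derivation:
After op 1 paint(5,4,B):
BBBBBBBBB
BBBBBBBBB
BBBBBBGGB
BBBBBBBBB
BBBBBBBBB
BBBBBKKKB
After op 2 fill(4,6,G) [49 cells changed]:
GGGGGGGGG
GGGGGGGGG
GGGGGGGGG
GGGGGGGGG
GGGGGGGGG
GGGGGKKKG
After op 3 fill(2,3,B) [51 cells changed]:
BBBBBBBBB
BBBBBBBBB
BBBBBBBBB
BBBBBBBBB
BBBBBBBBB
BBBBBKKKB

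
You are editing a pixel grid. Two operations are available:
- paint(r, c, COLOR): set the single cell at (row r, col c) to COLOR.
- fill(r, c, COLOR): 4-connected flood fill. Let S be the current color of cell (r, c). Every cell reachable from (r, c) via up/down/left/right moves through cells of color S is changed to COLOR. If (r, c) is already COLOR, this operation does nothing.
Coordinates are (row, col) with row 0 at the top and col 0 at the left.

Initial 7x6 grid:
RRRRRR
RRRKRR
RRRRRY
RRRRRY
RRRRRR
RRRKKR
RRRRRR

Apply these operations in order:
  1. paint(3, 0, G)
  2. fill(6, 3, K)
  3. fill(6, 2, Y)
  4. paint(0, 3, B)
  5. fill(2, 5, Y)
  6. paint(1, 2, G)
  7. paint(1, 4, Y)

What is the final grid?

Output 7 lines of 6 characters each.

After op 1 paint(3,0,G):
RRRRRR
RRRKRR
RRRRRY
GRRRRY
RRRRRR
RRRKKR
RRRRRR
After op 2 fill(6,3,K) [36 cells changed]:
KKKKKK
KKKKKK
KKKKKY
GKKKKY
KKKKKK
KKKKKK
KKKKKK
After op 3 fill(6,2,Y) [39 cells changed]:
YYYYYY
YYYYYY
YYYYYY
GYYYYY
YYYYYY
YYYYYY
YYYYYY
After op 4 paint(0,3,B):
YYYBYY
YYYYYY
YYYYYY
GYYYYY
YYYYYY
YYYYYY
YYYYYY
After op 5 fill(2,5,Y) [0 cells changed]:
YYYBYY
YYYYYY
YYYYYY
GYYYYY
YYYYYY
YYYYYY
YYYYYY
After op 6 paint(1,2,G):
YYYBYY
YYGYYY
YYYYYY
GYYYYY
YYYYYY
YYYYYY
YYYYYY
After op 7 paint(1,4,Y):
YYYBYY
YYGYYY
YYYYYY
GYYYYY
YYYYYY
YYYYYY
YYYYYY

Answer: YYYBYY
YYGYYY
YYYYYY
GYYYYY
YYYYYY
YYYYYY
YYYYYY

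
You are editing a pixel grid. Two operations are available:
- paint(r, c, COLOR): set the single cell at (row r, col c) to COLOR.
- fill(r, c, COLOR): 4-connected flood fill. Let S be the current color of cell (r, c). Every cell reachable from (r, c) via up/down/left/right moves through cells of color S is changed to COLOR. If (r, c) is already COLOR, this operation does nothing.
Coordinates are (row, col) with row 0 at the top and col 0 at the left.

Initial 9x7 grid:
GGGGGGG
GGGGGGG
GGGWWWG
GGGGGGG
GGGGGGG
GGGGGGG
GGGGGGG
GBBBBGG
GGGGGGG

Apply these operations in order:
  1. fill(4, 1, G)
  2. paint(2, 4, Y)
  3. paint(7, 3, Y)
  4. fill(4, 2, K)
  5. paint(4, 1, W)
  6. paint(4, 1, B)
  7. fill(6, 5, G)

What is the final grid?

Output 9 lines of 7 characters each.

Answer: GGGGGGG
GGGGGGG
GGGWYWG
GGGGGGG
GBGGGGG
GGGGGGG
GGGGGGG
GBBYBGG
GGGGGGG

Derivation:
After op 1 fill(4,1,G) [0 cells changed]:
GGGGGGG
GGGGGGG
GGGWWWG
GGGGGGG
GGGGGGG
GGGGGGG
GGGGGGG
GBBBBGG
GGGGGGG
After op 2 paint(2,4,Y):
GGGGGGG
GGGGGGG
GGGWYWG
GGGGGGG
GGGGGGG
GGGGGGG
GGGGGGG
GBBBBGG
GGGGGGG
After op 3 paint(7,3,Y):
GGGGGGG
GGGGGGG
GGGWYWG
GGGGGGG
GGGGGGG
GGGGGGG
GGGGGGG
GBBYBGG
GGGGGGG
After op 4 fill(4,2,K) [56 cells changed]:
KKKKKKK
KKKKKKK
KKKWYWK
KKKKKKK
KKKKKKK
KKKKKKK
KKKKKKK
KBBYBKK
KKKKKKK
After op 5 paint(4,1,W):
KKKKKKK
KKKKKKK
KKKWYWK
KKKKKKK
KWKKKKK
KKKKKKK
KKKKKKK
KBBYBKK
KKKKKKK
After op 6 paint(4,1,B):
KKKKKKK
KKKKKKK
KKKWYWK
KKKKKKK
KBKKKKK
KKKKKKK
KKKKKKK
KBBYBKK
KKKKKKK
After op 7 fill(6,5,G) [55 cells changed]:
GGGGGGG
GGGGGGG
GGGWYWG
GGGGGGG
GBGGGGG
GGGGGGG
GGGGGGG
GBBYBGG
GGGGGGG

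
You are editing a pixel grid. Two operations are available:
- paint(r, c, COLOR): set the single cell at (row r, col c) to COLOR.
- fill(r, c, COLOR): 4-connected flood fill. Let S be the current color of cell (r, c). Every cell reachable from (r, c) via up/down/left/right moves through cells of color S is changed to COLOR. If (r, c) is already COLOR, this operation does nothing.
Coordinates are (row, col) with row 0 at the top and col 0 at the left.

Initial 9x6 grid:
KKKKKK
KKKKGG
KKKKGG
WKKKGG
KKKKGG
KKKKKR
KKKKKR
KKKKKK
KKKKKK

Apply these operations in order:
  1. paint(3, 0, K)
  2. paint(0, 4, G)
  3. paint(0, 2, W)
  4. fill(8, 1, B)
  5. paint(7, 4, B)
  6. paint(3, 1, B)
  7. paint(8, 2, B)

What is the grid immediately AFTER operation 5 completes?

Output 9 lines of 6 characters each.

Answer: BBWBGK
BBBBGG
BBBBGG
BBBBGG
BBBBGG
BBBBBR
BBBBBR
BBBBBB
BBBBBB

Derivation:
After op 1 paint(3,0,K):
KKKKKK
KKKKGG
KKKKGG
KKKKGG
KKKKGG
KKKKKR
KKKKKR
KKKKKK
KKKKKK
After op 2 paint(0,4,G):
KKKKGK
KKKKGG
KKKKGG
KKKKGG
KKKKGG
KKKKKR
KKKKKR
KKKKKK
KKKKKK
After op 3 paint(0,2,W):
KKWKGK
KKKKGG
KKKKGG
KKKKGG
KKKKGG
KKKKKR
KKKKKR
KKKKKK
KKKKKK
After op 4 fill(8,1,B) [41 cells changed]:
BBWBGK
BBBBGG
BBBBGG
BBBBGG
BBBBGG
BBBBBR
BBBBBR
BBBBBB
BBBBBB
After op 5 paint(7,4,B):
BBWBGK
BBBBGG
BBBBGG
BBBBGG
BBBBGG
BBBBBR
BBBBBR
BBBBBB
BBBBBB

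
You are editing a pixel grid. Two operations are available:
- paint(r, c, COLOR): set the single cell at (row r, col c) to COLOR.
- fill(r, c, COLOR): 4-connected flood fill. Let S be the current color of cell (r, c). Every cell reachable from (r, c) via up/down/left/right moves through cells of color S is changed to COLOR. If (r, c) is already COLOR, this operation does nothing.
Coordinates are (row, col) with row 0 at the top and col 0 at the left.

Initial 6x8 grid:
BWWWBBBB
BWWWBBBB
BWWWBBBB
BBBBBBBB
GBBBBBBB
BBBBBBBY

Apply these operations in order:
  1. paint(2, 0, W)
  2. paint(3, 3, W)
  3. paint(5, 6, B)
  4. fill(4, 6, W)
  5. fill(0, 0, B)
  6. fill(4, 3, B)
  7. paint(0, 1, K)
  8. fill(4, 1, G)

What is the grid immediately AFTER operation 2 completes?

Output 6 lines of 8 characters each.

Answer: BWWWBBBB
BWWWBBBB
WWWWBBBB
BBBWBBBB
GBBBBBBB
BBBBBBBY

Derivation:
After op 1 paint(2,0,W):
BWWWBBBB
BWWWBBBB
WWWWBBBB
BBBBBBBB
GBBBBBBB
BBBBBBBY
After op 2 paint(3,3,W):
BWWWBBBB
BWWWBBBB
WWWWBBBB
BBBWBBBB
GBBBBBBB
BBBBBBBY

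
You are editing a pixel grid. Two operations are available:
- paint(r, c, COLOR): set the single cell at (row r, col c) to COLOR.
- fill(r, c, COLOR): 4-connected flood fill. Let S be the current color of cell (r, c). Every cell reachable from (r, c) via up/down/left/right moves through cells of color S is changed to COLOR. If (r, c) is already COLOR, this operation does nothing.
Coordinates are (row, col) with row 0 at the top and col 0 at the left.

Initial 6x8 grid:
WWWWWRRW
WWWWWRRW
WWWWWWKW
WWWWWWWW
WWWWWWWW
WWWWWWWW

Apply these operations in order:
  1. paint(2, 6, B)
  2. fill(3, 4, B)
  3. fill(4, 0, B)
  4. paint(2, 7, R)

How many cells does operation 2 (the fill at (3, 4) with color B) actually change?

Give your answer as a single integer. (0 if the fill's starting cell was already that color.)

After op 1 paint(2,6,B):
WWWWWRRW
WWWWWRRW
WWWWWWBW
WWWWWWWW
WWWWWWWW
WWWWWWWW
After op 2 fill(3,4,B) [43 cells changed]:
BBBBBRRB
BBBBBRRB
BBBBBBBB
BBBBBBBB
BBBBBBBB
BBBBBBBB

Answer: 43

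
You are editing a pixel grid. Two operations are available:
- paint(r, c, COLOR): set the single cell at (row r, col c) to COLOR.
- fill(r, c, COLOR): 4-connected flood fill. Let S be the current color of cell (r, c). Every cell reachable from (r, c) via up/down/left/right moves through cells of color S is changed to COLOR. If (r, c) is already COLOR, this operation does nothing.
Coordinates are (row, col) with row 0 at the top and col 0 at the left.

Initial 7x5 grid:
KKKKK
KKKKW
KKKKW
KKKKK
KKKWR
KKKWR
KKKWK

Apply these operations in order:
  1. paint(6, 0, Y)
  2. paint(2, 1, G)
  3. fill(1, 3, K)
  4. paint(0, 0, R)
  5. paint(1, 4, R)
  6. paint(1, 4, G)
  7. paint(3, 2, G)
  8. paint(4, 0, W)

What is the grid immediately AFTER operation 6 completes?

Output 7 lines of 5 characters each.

After op 1 paint(6,0,Y):
KKKKK
KKKKW
KKKKW
KKKKK
KKKWR
KKKWR
YKKWK
After op 2 paint(2,1,G):
KKKKK
KKKKW
KGKKW
KKKKK
KKKWR
KKKWR
YKKWK
After op 3 fill(1,3,K) [0 cells changed]:
KKKKK
KKKKW
KGKKW
KKKKK
KKKWR
KKKWR
YKKWK
After op 4 paint(0,0,R):
RKKKK
KKKKW
KGKKW
KKKKK
KKKWR
KKKWR
YKKWK
After op 5 paint(1,4,R):
RKKKK
KKKKR
KGKKW
KKKKK
KKKWR
KKKWR
YKKWK
After op 6 paint(1,4,G):
RKKKK
KKKKG
KGKKW
KKKKK
KKKWR
KKKWR
YKKWK

Answer: RKKKK
KKKKG
KGKKW
KKKKK
KKKWR
KKKWR
YKKWK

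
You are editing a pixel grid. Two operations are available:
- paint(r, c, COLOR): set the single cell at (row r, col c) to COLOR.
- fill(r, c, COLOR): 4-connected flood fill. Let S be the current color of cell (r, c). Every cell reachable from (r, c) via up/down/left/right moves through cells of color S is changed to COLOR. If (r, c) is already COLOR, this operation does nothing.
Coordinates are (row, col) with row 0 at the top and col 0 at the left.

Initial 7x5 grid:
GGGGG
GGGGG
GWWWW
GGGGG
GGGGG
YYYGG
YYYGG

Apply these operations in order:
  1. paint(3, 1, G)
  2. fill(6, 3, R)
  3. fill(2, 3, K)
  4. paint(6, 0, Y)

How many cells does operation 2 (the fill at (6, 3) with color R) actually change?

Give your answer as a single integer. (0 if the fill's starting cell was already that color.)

After op 1 paint(3,1,G):
GGGGG
GGGGG
GWWWW
GGGGG
GGGGG
YYYGG
YYYGG
After op 2 fill(6,3,R) [25 cells changed]:
RRRRR
RRRRR
RWWWW
RRRRR
RRRRR
YYYRR
YYYRR

Answer: 25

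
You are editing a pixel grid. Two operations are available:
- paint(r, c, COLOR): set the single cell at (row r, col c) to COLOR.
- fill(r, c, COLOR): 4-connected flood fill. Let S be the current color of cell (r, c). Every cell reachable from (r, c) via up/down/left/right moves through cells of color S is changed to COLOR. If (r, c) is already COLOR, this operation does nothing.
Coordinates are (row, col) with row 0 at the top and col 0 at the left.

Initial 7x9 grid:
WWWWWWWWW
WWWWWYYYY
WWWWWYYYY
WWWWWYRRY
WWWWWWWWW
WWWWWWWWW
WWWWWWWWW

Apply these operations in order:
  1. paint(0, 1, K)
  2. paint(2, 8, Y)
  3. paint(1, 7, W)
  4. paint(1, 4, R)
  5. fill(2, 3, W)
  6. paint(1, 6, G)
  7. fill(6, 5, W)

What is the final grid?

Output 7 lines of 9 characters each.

Answer: WKWWWWWWW
WWWWRYGWY
WWWWWYYYY
WWWWWYRRY
WWWWWWWWW
WWWWWWWWW
WWWWWWWWW

Derivation:
After op 1 paint(0,1,K):
WKWWWWWWW
WWWWWYYYY
WWWWWYYYY
WWWWWYRRY
WWWWWWWWW
WWWWWWWWW
WWWWWWWWW
After op 2 paint(2,8,Y):
WKWWWWWWW
WWWWWYYYY
WWWWWYYYY
WWWWWYRRY
WWWWWWWWW
WWWWWWWWW
WWWWWWWWW
After op 3 paint(1,7,W):
WKWWWWWWW
WWWWWYYWY
WWWWWYYYY
WWWWWYRRY
WWWWWWWWW
WWWWWWWWW
WWWWWWWWW
After op 4 paint(1,4,R):
WKWWWWWWW
WWWWRYYWY
WWWWWYYYY
WWWWWYRRY
WWWWWWWWW
WWWWWWWWW
WWWWWWWWW
After op 5 fill(2,3,W) [0 cells changed]:
WKWWWWWWW
WWWWRYYWY
WWWWWYYYY
WWWWWYRRY
WWWWWWWWW
WWWWWWWWW
WWWWWWWWW
After op 6 paint(1,6,G):
WKWWWWWWW
WWWWRYGWY
WWWWWYYYY
WWWWWYRRY
WWWWWWWWW
WWWWWWWWW
WWWWWWWWW
After op 7 fill(6,5,W) [0 cells changed]:
WKWWWWWWW
WWWWRYGWY
WWWWWYYYY
WWWWWYRRY
WWWWWWWWW
WWWWWWWWW
WWWWWWWWW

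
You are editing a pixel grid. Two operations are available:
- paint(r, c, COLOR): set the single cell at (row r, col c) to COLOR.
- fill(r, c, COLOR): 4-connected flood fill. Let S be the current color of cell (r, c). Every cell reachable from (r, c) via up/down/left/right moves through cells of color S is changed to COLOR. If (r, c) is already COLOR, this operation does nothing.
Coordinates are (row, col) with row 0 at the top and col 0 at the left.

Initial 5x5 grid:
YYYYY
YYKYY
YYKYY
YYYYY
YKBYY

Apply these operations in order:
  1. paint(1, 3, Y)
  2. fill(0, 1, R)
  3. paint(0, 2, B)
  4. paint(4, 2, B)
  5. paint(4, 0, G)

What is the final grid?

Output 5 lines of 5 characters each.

After op 1 paint(1,3,Y):
YYYYY
YYKYY
YYKYY
YYYYY
YKBYY
After op 2 fill(0,1,R) [21 cells changed]:
RRRRR
RRKRR
RRKRR
RRRRR
RKBRR
After op 3 paint(0,2,B):
RRBRR
RRKRR
RRKRR
RRRRR
RKBRR
After op 4 paint(4,2,B):
RRBRR
RRKRR
RRKRR
RRRRR
RKBRR
After op 5 paint(4,0,G):
RRBRR
RRKRR
RRKRR
RRRRR
GKBRR

Answer: RRBRR
RRKRR
RRKRR
RRRRR
GKBRR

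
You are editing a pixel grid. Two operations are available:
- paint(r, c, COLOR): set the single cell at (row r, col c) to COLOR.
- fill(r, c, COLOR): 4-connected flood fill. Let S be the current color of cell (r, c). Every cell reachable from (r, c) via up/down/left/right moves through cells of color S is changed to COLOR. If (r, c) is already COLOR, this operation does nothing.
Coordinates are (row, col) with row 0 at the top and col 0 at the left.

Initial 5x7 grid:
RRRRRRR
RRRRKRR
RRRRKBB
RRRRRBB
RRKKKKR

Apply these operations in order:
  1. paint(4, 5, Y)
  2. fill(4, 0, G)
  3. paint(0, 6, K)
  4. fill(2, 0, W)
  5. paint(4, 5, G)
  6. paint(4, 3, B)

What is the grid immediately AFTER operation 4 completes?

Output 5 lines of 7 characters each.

Answer: WWWWWWK
WWWWKWW
WWWWKBB
WWWWWBB
WWKKKYR

Derivation:
After op 1 paint(4,5,Y):
RRRRRRR
RRRRKRR
RRRRKBB
RRRRRBB
RRKKKYR
After op 2 fill(4,0,G) [24 cells changed]:
GGGGGGG
GGGGKGG
GGGGKBB
GGGGGBB
GGKKKYR
After op 3 paint(0,6,K):
GGGGGGK
GGGGKGG
GGGGKBB
GGGGGBB
GGKKKYR
After op 4 fill(2,0,W) [23 cells changed]:
WWWWWWK
WWWWKWW
WWWWKBB
WWWWWBB
WWKKKYR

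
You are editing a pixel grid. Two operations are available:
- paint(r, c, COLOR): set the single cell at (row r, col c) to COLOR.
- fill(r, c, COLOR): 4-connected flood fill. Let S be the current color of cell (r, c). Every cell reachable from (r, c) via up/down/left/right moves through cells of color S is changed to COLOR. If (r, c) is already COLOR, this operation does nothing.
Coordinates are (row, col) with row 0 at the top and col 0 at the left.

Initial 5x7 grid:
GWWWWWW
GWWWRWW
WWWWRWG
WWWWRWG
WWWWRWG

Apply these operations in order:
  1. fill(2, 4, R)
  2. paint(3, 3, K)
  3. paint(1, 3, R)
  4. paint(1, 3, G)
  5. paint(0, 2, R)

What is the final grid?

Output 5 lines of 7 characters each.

After op 1 fill(2,4,R) [0 cells changed]:
GWWWWWW
GWWWRWW
WWWWRWG
WWWWRWG
WWWWRWG
After op 2 paint(3,3,K):
GWWWWWW
GWWWRWW
WWWWRWG
WWWKRWG
WWWWRWG
After op 3 paint(1,3,R):
GWWWWWW
GWWRRWW
WWWWRWG
WWWKRWG
WWWWRWG
After op 4 paint(1,3,G):
GWWWWWW
GWWGRWW
WWWWRWG
WWWKRWG
WWWWRWG
After op 5 paint(0,2,R):
GWRWWWW
GWWGRWW
WWWWRWG
WWWKRWG
WWWWRWG

Answer: GWRWWWW
GWWGRWW
WWWWRWG
WWWKRWG
WWWWRWG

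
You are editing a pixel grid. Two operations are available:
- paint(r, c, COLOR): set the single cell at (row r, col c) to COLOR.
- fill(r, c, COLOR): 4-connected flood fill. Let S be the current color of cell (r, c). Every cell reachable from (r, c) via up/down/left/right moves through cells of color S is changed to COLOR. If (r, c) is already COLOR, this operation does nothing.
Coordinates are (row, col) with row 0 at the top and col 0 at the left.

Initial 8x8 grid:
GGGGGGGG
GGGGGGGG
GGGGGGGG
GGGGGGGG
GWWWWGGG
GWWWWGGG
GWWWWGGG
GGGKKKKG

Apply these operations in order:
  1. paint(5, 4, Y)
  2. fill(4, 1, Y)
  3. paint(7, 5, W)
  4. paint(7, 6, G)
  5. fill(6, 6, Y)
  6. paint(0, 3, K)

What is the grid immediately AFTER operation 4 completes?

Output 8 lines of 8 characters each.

After op 1 paint(5,4,Y):
GGGGGGGG
GGGGGGGG
GGGGGGGG
GGGGGGGG
GWWWWGGG
GWWWYGGG
GWWWWGGG
GGGKKKKG
After op 2 fill(4,1,Y) [11 cells changed]:
GGGGGGGG
GGGGGGGG
GGGGGGGG
GGGGGGGG
GYYYYGGG
GYYYYGGG
GYYYYGGG
GGGKKKKG
After op 3 paint(7,5,W):
GGGGGGGG
GGGGGGGG
GGGGGGGG
GGGGGGGG
GYYYYGGG
GYYYYGGG
GYYYYGGG
GGGKKWKG
After op 4 paint(7,6,G):
GGGGGGGG
GGGGGGGG
GGGGGGGG
GGGGGGGG
GYYYYGGG
GYYYYGGG
GYYYYGGG
GGGKKWGG

Answer: GGGGGGGG
GGGGGGGG
GGGGGGGG
GGGGGGGG
GYYYYGGG
GYYYYGGG
GYYYYGGG
GGGKKWGG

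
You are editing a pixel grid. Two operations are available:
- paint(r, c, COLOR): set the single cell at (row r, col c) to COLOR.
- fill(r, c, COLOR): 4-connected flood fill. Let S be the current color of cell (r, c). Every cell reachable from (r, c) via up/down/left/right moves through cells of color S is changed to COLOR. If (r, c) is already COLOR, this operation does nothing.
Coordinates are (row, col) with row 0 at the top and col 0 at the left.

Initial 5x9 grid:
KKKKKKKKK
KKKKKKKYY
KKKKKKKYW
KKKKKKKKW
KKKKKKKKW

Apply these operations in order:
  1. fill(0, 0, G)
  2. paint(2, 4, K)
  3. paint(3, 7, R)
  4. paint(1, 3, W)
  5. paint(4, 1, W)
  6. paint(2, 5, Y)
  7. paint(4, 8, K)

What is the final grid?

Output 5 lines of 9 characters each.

After op 1 fill(0,0,G) [39 cells changed]:
GGGGGGGGG
GGGGGGGYY
GGGGGGGYW
GGGGGGGGW
GGGGGGGGW
After op 2 paint(2,4,K):
GGGGGGGGG
GGGGGGGYY
GGGGKGGYW
GGGGGGGGW
GGGGGGGGW
After op 3 paint(3,7,R):
GGGGGGGGG
GGGGGGGYY
GGGGKGGYW
GGGGGGGRW
GGGGGGGGW
After op 4 paint(1,3,W):
GGGGGGGGG
GGGWGGGYY
GGGGKGGYW
GGGGGGGRW
GGGGGGGGW
After op 5 paint(4,1,W):
GGGGGGGGG
GGGWGGGYY
GGGGKGGYW
GGGGGGGRW
GWGGGGGGW
After op 6 paint(2,5,Y):
GGGGGGGGG
GGGWGGGYY
GGGGKYGYW
GGGGGGGRW
GWGGGGGGW
After op 7 paint(4,8,K):
GGGGGGGGG
GGGWGGGYY
GGGGKYGYW
GGGGGGGRW
GWGGGGGGK

Answer: GGGGGGGGG
GGGWGGGYY
GGGGKYGYW
GGGGGGGRW
GWGGGGGGK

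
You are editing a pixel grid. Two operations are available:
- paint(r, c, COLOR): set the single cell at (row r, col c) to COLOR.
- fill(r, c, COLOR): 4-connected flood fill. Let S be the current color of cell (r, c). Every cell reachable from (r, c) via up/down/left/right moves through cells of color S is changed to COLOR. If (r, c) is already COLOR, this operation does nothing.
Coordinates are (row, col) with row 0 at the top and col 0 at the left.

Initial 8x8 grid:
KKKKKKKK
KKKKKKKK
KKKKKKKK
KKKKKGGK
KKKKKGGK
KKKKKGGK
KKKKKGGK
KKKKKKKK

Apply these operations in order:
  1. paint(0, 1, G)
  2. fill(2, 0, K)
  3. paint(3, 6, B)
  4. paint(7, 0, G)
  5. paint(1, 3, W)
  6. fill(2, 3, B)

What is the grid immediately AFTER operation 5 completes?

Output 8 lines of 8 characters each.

Answer: KGKKKKKK
KKKWKKKK
KKKKKKKK
KKKKKGBK
KKKKKGGK
KKKKKGGK
KKKKKGGK
GKKKKKKK

Derivation:
After op 1 paint(0,1,G):
KGKKKKKK
KKKKKKKK
KKKKKKKK
KKKKKGGK
KKKKKGGK
KKKKKGGK
KKKKKGGK
KKKKKKKK
After op 2 fill(2,0,K) [0 cells changed]:
KGKKKKKK
KKKKKKKK
KKKKKKKK
KKKKKGGK
KKKKKGGK
KKKKKGGK
KKKKKGGK
KKKKKKKK
After op 3 paint(3,6,B):
KGKKKKKK
KKKKKKKK
KKKKKKKK
KKKKKGBK
KKKKKGGK
KKKKKGGK
KKKKKGGK
KKKKKKKK
After op 4 paint(7,0,G):
KGKKKKKK
KKKKKKKK
KKKKKKKK
KKKKKGBK
KKKKKGGK
KKKKKGGK
KKKKKGGK
GKKKKKKK
After op 5 paint(1,3,W):
KGKKKKKK
KKKWKKKK
KKKKKKKK
KKKKKGBK
KKKKKGGK
KKKKKGGK
KKKKKGGK
GKKKKKKK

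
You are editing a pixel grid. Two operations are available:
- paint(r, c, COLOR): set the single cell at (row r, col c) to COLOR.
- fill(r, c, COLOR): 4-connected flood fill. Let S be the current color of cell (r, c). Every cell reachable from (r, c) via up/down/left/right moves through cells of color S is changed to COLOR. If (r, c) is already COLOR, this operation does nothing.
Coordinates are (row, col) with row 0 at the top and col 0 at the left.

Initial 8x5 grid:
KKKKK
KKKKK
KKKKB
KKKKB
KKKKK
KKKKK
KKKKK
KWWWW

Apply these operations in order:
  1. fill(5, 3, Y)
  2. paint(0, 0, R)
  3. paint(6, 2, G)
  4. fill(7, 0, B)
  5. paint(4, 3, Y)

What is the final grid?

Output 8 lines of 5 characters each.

Answer: RBBBB
BBBBB
BBBBB
BBBBB
BBBYB
BBBBB
BBGBB
BWWWW

Derivation:
After op 1 fill(5,3,Y) [34 cells changed]:
YYYYY
YYYYY
YYYYB
YYYYB
YYYYY
YYYYY
YYYYY
YWWWW
After op 2 paint(0,0,R):
RYYYY
YYYYY
YYYYB
YYYYB
YYYYY
YYYYY
YYYYY
YWWWW
After op 3 paint(6,2,G):
RYYYY
YYYYY
YYYYB
YYYYB
YYYYY
YYYYY
YYGYY
YWWWW
After op 4 fill(7,0,B) [32 cells changed]:
RBBBB
BBBBB
BBBBB
BBBBB
BBBBB
BBBBB
BBGBB
BWWWW
After op 5 paint(4,3,Y):
RBBBB
BBBBB
BBBBB
BBBBB
BBBYB
BBBBB
BBGBB
BWWWW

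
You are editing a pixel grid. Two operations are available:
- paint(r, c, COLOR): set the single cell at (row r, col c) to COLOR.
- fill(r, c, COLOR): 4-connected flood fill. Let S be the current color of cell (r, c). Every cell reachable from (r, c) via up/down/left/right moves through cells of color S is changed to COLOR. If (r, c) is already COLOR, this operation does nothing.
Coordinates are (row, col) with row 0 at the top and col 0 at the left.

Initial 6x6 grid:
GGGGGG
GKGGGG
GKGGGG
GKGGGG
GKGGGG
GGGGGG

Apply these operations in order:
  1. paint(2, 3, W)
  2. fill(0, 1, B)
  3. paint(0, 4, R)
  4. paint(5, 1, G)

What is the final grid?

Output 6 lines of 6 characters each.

After op 1 paint(2,3,W):
GGGGGG
GKGGGG
GKGWGG
GKGGGG
GKGGGG
GGGGGG
After op 2 fill(0,1,B) [31 cells changed]:
BBBBBB
BKBBBB
BKBWBB
BKBBBB
BKBBBB
BBBBBB
After op 3 paint(0,4,R):
BBBBRB
BKBBBB
BKBWBB
BKBBBB
BKBBBB
BBBBBB
After op 4 paint(5,1,G):
BBBBRB
BKBBBB
BKBWBB
BKBBBB
BKBBBB
BGBBBB

Answer: BBBBRB
BKBBBB
BKBWBB
BKBBBB
BKBBBB
BGBBBB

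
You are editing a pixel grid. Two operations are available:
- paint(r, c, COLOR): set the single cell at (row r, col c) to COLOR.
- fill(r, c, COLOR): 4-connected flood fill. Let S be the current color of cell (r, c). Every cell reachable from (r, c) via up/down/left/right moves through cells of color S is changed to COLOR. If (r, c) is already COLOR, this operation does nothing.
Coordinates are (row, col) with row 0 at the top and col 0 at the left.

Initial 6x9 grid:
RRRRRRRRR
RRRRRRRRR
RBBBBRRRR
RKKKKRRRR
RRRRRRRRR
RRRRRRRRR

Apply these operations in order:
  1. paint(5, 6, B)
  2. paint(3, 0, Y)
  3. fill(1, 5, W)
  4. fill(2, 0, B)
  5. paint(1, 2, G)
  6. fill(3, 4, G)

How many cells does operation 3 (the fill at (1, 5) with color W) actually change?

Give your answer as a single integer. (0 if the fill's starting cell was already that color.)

After op 1 paint(5,6,B):
RRRRRRRRR
RRRRRRRRR
RBBBBRRRR
RKKKKRRRR
RRRRRRRRR
RRRRRRBRR
After op 2 paint(3,0,Y):
RRRRRRRRR
RRRRRRRRR
RBBBBRRRR
YKKKKRRRR
RRRRRRRRR
RRRRRRBRR
After op 3 fill(1,5,W) [44 cells changed]:
WWWWWWWWW
WWWWWWWWW
WBBBBWWWW
YKKKKWWWW
WWWWWWWWW
WWWWWWBWW

Answer: 44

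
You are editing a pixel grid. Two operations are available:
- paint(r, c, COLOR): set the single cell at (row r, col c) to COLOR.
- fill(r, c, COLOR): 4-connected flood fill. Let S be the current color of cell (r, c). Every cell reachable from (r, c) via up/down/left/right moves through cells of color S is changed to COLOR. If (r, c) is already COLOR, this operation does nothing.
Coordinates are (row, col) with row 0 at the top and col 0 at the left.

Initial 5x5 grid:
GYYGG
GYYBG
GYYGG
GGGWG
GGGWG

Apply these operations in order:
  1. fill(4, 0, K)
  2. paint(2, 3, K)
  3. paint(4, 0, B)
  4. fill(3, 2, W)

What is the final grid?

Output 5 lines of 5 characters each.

After op 1 fill(4,0,K) [9 cells changed]:
KYYGG
KYYBG
KYYGG
KKKWG
KKKWG
After op 2 paint(2,3,K):
KYYGG
KYYBG
KYYKG
KKKWG
KKKWG
After op 3 paint(4,0,B):
KYYGG
KYYBG
KYYKG
KKKWG
BKKWG
After op 4 fill(3,2,W) [8 cells changed]:
WYYGG
WYYBG
WYYKG
WWWWG
BWWWG

Answer: WYYGG
WYYBG
WYYKG
WWWWG
BWWWG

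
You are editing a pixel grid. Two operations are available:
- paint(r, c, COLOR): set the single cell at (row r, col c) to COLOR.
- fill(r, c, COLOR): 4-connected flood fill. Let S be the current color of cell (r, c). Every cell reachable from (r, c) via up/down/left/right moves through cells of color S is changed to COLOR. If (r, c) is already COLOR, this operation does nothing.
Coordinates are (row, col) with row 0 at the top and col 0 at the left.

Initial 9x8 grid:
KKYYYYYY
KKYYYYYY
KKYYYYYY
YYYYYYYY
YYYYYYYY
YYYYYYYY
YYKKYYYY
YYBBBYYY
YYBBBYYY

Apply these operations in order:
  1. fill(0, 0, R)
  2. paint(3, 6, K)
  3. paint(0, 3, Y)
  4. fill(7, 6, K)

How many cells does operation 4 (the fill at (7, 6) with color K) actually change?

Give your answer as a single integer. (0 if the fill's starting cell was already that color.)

Answer: 57

Derivation:
After op 1 fill(0,0,R) [6 cells changed]:
RRYYYYYY
RRYYYYYY
RRYYYYYY
YYYYYYYY
YYYYYYYY
YYYYYYYY
YYKKYYYY
YYBBBYYY
YYBBBYYY
After op 2 paint(3,6,K):
RRYYYYYY
RRYYYYYY
RRYYYYYY
YYYYYYKY
YYYYYYYY
YYYYYYYY
YYKKYYYY
YYBBBYYY
YYBBBYYY
After op 3 paint(0,3,Y):
RRYYYYYY
RRYYYYYY
RRYYYYYY
YYYYYYKY
YYYYYYYY
YYYYYYYY
YYKKYYYY
YYBBBYYY
YYBBBYYY
After op 4 fill(7,6,K) [57 cells changed]:
RRKKKKKK
RRKKKKKK
RRKKKKKK
KKKKKKKK
KKKKKKKK
KKKKKKKK
KKKKKKKK
KKBBBKKK
KKBBBKKK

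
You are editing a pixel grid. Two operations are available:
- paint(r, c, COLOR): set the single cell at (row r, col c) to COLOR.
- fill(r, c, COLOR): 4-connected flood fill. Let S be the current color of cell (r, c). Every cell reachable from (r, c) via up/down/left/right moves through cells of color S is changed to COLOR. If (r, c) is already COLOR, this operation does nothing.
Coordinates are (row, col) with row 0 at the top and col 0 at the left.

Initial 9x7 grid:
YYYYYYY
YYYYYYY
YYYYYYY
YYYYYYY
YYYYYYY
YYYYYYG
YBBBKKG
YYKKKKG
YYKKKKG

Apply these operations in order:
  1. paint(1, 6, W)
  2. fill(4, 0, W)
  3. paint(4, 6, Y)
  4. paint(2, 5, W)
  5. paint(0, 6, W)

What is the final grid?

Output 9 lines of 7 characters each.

After op 1 paint(1,6,W):
YYYYYYY
YYYYYYW
YYYYYYY
YYYYYYY
YYYYYYY
YYYYYYG
YBBBKKG
YYKKKKG
YYKKKKG
After op 2 fill(4,0,W) [45 cells changed]:
WWWWWWW
WWWWWWW
WWWWWWW
WWWWWWW
WWWWWWW
WWWWWWG
WBBBKKG
WWKKKKG
WWKKKKG
After op 3 paint(4,6,Y):
WWWWWWW
WWWWWWW
WWWWWWW
WWWWWWW
WWWWWWY
WWWWWWG
WBBBKKG
WWKKKKG
WWKKKKG
After op 4 paint(2,5,W):
WWWWWWW
WWWWWWW
WWWWWWW
WWWWWWW
WWWWWWY
WWWWWWG
WBBBKKG
WWKKKKG
WWKKKKG
After op 5 paint(0,6,W):
WWWWWWW
WWWWWWW
WWWWWWW
WWWWWWW
WWWWWWY
WWWWWWG
WBBBKKG
WWKKKKG
WWKKKKG

Answer: WWWWWWW
WWWWWWW
WWWWWWW
WWWWWWW
WWWWWWY
WWWWWWG
WBBBKKG
WWKKKKG
WWKKKKG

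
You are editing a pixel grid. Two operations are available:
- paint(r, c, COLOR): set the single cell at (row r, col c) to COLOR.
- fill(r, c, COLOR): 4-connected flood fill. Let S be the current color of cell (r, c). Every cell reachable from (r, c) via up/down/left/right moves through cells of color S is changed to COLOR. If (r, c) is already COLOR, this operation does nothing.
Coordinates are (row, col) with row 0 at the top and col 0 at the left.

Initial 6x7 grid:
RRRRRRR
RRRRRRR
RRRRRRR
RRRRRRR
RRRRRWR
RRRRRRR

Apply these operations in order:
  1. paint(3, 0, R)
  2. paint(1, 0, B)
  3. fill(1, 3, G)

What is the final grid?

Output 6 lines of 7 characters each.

Answer: GGGGGGG
BGGGGGG
GGGGGGG
GGGGGGG
GGGGGWG
GGGGGGG

Derivation:
After op 1 paint(3,0,R):
RRRRRRR
RRRRRRR
RRRRRRR
RRRRRRR
RRRRRWR
RRRRRRR
After op 2 paint(1,0,B):
RRRRRRR
BRRRRRR
RRRRRRR
RRRRRRR
RRRRRWR
RRRRRRR
After op 3 fill(1,3,G) [40 cells changed]:
GGGGGGG
BGGGGGG
GGGGGGG
GGGGGGG
GGGGGWG
GGGGGGG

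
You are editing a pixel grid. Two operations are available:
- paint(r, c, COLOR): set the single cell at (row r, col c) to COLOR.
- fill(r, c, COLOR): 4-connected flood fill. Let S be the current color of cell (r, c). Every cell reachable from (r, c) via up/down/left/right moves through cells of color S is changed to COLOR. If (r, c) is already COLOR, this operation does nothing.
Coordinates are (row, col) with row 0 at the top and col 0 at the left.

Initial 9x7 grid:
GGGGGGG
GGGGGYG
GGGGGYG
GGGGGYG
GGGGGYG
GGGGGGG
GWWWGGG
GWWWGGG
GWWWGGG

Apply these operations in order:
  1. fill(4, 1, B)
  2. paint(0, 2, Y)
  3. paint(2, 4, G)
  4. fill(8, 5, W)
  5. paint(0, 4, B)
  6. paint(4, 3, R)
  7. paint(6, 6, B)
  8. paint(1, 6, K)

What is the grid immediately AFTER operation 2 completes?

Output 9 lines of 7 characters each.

Answer: BBYBBBB
BBBBBYB
BBBBBYB
BBBBBYB
BBBBBYB
BBBBBBB
BWWWBBB
BWWWBBB
BWWWBBB

Derivation:
After op 1 fill(4,1,B) [50 cells changed]:
BBBBBBB
BBBBBYB
BBBBBYB
BBBBBYB
BBBBBYB
BBBBBBB
BWWWBBB
BWWWBBB
BWWWBBB
After op 2 paint(0,2,Y):
BBYBBBB
BBBBBYB
BBBBBYB
BBBBBYB
BBBBBYB
BBBBBBB
BWWWBBB
BWWWBBB
BWWWBBB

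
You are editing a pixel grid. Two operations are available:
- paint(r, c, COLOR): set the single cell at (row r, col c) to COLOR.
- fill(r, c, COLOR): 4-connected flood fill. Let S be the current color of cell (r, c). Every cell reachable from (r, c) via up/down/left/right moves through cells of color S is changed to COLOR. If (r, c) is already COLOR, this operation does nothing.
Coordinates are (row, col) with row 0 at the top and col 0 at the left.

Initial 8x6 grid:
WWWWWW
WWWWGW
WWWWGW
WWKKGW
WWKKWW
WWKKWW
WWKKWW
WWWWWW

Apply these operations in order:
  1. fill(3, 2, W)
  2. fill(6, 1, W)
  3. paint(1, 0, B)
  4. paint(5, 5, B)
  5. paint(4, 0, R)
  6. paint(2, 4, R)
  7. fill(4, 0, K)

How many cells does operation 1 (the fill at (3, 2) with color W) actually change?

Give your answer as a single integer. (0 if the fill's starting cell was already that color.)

Answer: 8

Derivation:
After op 1 fill(3,2,W) [8 cells changed]:
WWWWWW
WWWWGW
WWWWGW
WWWWGW
WWWWWW
WWWWWW
WWWWWW
WWWWWW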